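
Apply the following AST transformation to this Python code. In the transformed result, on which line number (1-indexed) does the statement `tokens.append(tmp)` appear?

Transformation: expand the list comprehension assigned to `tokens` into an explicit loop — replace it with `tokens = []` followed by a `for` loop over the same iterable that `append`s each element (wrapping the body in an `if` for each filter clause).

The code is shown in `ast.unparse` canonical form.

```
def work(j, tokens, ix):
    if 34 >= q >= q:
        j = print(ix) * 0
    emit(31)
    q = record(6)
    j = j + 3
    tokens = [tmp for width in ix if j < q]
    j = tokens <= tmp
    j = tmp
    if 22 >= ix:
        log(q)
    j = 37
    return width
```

10

Transformed code:
def work(j, tokens, ix):
    if 34 >= q >= q:
        j = print(ix) * 0
    emit(31)
    q = record(6)
    j = j + 3
    tokens = []
    for width in ix:
        if j < q:
            tokens.append(tmp)
    j = tokens <= tmp
    j = tmp
    if 22 >= ix:
        log(q)
    j = 37
    return width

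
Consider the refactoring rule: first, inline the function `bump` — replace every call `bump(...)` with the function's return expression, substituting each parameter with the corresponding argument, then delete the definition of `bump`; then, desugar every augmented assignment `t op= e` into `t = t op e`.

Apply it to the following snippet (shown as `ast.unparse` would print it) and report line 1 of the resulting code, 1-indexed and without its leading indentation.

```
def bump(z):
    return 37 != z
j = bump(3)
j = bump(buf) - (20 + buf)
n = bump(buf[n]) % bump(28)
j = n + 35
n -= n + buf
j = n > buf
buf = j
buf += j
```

j = 37 != 3

Transformed code:
j = 37 != 3
j = (37 != buf) - (20 + buf)
n = (37 != buf[n]) % (37 != 28)
j = n + 35
n = n - (n + buf)
j = n > buf
buf = j
buf = buf + j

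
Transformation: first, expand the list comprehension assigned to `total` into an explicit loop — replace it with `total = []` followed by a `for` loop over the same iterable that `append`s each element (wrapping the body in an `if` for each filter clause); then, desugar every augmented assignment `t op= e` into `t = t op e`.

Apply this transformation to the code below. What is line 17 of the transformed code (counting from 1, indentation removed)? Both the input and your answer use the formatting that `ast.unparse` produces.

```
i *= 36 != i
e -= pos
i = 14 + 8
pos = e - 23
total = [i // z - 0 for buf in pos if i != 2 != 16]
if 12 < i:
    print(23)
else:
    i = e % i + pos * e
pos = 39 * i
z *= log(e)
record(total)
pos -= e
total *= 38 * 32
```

total = total * (38 * 32)

Transformed code:
i = i * (36 != i)
e = e - pos
i = 14 + 8
pos = e - 23
total = []
for buf in pos:
    if i != 2 != 16:
        total.append(i // z - 0)
if 12 < i:
    print(23)
else:
    i = e % i + pos * e
pos = 39 * i
z = z * log(e)
record(total)
pos = pos - e
total = total * (38 * 32)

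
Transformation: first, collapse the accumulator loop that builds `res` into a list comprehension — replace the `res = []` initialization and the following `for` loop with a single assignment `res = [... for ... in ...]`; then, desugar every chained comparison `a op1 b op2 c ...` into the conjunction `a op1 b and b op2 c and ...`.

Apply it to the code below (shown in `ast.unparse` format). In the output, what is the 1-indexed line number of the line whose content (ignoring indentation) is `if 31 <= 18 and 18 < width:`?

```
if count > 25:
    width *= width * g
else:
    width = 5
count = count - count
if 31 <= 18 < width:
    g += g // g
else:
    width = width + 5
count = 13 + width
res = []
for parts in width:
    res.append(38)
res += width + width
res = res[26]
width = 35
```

6

Transformed code:
if count > 25:
    width *= width * g
else:
    width = 5
count = count - count
if 31 <= 18 and 18 < width:
    g += g // g
else:
    width = width + 5
count = 13 + width
res = [38 for parts in width]
res += width + width
res = res[26]
width = 35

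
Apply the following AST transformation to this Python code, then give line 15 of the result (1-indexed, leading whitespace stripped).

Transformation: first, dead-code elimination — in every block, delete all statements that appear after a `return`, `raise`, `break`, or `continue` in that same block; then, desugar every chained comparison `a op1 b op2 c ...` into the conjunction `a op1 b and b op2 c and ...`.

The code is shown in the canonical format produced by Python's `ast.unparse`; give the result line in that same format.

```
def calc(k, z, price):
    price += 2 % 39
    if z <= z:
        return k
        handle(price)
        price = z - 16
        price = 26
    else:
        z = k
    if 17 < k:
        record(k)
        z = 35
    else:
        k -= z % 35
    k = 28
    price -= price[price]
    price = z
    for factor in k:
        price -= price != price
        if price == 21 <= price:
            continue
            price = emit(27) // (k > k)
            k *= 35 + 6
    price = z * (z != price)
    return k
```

Transformed code:
def calc(k, z, price):
    price += 2 % 39
    if z <= z:
        return k
    else:
        z = k
    if 17 < k:
        record(k)
        z = 35
    else:
        k -= z % 35
    k = 28
    price -= price[price]
    price = z
    for factor in k:
        price -= price != price
        if price == 21 and 21 <= price:
            continue
    price = z * (z != price)
    return k

for factor in k:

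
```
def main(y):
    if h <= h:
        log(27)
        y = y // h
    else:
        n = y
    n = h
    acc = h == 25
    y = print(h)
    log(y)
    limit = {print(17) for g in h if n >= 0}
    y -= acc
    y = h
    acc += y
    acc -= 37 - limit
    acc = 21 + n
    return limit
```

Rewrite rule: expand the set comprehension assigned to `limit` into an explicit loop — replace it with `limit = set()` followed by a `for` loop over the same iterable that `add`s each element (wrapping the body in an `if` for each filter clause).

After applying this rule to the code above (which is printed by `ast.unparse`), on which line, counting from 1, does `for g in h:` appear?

12

Transformed code:
def main(y):
    if h <= h:
        log(27)
        y = y // h
    else:
        n = y
    n = h
    acc = h == 25
    y = print(h)
    log(y)
    limit = set()
    for g in h:
        if n >= 0:
            limit.add(print(17))
    y -= acc
    y = h
    acc += y
    acc -= 37 - limit
    acc = 21 + n
    return limit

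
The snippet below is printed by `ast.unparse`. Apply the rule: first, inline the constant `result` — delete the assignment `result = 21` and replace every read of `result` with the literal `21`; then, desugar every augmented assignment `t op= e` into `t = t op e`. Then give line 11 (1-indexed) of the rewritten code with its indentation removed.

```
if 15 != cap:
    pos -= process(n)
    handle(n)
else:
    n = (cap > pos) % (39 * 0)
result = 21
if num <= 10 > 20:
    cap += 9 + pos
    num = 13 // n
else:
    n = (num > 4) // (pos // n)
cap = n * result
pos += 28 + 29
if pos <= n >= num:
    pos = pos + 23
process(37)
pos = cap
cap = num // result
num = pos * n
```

Transformed code:
if 15 != cap:
    pos = pos - process(n)
    handle(n)
else:
    n = (cap > pos) % (39 * 0)
if num <= 10 > 20:
    cap = cap + (9 + pos)
    num = 13 // n
else:
    n = (num > 4) // (pos // n)
cap = n * 21
pos = pos + (28 + 29)
if pos <= n >= num:
    pos = pos + 23
process(37)
pos = cap
cap = num // 21
num = pos * n

cap = n * 21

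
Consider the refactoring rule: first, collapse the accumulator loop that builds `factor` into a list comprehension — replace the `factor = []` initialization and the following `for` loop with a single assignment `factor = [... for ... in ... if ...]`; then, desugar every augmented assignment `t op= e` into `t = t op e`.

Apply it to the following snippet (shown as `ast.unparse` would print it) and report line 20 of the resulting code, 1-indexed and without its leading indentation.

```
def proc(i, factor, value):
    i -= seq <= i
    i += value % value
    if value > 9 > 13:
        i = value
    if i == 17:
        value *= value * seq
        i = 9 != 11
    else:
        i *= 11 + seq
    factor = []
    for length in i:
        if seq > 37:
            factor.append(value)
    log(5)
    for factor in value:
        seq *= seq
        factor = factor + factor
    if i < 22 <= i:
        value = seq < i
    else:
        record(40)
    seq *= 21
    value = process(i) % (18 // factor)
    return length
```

seq = seq * 21

Transformed code:
def proc(i, factor, value):
    i = i - (seq <= i)
    i = i + value % value
    if value > 9 > 13:
        i = value
    if i == 17:
        value = value * (value * seq)
        i = 9 != 11
    else:
        i = i * (11 + seq)
    factor = [value for length in i if seq > 37]
    log(5)
    for factor in value:
        seq = seq * seq
        factor = factor + factor
    if i < 22 <= i:
        value = seq < i
    else:
        record(40)
    seq = seq * 21
    value = process(i) % (18 // factor)
    return length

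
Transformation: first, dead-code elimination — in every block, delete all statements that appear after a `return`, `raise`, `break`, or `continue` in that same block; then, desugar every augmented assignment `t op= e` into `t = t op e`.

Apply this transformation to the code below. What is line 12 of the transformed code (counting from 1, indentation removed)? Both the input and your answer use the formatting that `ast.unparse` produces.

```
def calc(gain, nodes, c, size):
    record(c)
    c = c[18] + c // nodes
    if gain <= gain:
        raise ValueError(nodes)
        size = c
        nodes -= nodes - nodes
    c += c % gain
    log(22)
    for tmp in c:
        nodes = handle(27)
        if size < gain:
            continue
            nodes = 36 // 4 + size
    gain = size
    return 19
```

Transformed code:
def calc(gain, nodes, c, size):
    record(c)
    c = c[18] + c // nodes
    if gain <= gain:
        raise ValueError(nodes)
    c = c + c % gain
    log(22)
    for tmp in c:
        nodes = handle(27)
        if size < gain:
            continue
    gain = size
    return 19

gain = size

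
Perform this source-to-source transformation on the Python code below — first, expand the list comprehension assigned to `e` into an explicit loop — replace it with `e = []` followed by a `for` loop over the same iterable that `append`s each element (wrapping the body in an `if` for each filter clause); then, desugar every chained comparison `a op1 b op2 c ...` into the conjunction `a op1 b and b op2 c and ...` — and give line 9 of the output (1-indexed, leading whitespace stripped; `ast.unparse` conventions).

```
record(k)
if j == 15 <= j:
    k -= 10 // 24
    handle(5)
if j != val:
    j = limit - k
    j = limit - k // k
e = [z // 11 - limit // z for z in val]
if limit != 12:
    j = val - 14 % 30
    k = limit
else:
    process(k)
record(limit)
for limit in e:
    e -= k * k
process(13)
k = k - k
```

for z in val:

Transformed code:
record(k)
if j == 15 and 15 <= j:
    k -= 10 // 24
    handle(5)
if j != val:
    j = limit - k
    j = limit - k // k
e = []
for z in val:
    e.append(z // 11 - limit // z)
if limit != 12:
    j = val - 14 % 30
    k = limit
else:
    process(k)
record(limit)
for limit in e:
    e -= k * k
process(13)
k = k - k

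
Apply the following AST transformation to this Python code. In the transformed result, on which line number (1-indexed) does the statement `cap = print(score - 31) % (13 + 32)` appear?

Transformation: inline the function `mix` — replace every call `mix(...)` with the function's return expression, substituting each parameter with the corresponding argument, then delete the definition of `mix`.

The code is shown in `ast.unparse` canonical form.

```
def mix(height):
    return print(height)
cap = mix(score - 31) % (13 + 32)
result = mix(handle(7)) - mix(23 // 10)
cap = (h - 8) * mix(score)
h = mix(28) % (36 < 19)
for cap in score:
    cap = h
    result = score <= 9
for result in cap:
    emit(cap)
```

Transformed code:
cap = print(score - 31) % (13 + 32)
result = print(handle(7)) - print(23 // 10)
cap = (h - 8) * print(score)
h = print(28) % (36 < 19)
for cap in score:
    cap = h
    result = score <= 9
for result in cap:
    emit(cap)

1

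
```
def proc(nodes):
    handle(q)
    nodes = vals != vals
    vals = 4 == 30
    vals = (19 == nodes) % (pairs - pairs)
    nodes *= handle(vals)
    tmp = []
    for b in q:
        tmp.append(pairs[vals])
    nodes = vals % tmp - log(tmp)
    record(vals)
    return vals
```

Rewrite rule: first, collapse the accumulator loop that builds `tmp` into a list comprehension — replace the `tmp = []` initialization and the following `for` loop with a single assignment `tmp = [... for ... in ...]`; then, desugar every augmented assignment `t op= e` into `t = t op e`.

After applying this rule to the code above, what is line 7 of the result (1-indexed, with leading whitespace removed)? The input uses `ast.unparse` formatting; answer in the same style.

Transformed code:
def proc(nodes):
    handle(q)
    nodes = vals != vals
    vals = 4 == 30
    vals = (19 == nodes) % (pairs - pairs)
    nodes = nodes * handle(vals)
    tmp = [pairs[vals] for b in q]
    nodes = vals % tmp - log(tmp)
    record(vals)
    return vals

tmp = [pairs[vals] for b in q]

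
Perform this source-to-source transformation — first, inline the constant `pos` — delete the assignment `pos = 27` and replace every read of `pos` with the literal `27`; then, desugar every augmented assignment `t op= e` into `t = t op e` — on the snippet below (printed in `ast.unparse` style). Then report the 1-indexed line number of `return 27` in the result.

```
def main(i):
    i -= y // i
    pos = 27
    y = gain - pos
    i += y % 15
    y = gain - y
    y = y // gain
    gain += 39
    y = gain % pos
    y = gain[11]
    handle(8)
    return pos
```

Transformed code:
def main(i):
    i = i - y // i
    y = gain - 27
    i = i + y % 15
    y = gain - y
    y = y // gain
    gain = gain + 39
    y = gain % 27
    y = gain[11]
    handle(8)
    return 27

11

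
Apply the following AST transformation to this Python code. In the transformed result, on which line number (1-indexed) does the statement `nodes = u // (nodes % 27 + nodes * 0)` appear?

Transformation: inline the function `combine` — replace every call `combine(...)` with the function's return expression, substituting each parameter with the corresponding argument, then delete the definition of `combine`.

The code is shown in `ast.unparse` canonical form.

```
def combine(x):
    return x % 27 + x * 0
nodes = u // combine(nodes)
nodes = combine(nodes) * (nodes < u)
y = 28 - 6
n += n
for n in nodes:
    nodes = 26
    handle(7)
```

1

Transformed code:
nodes = u // (nodes % 27 + nodes * 0)
nodes = (nodes % 27 + nodes * 0) * (nodes < u)
y = 28 - 6
n += n
for n in nodes:
    nodes = 26
    handle(7)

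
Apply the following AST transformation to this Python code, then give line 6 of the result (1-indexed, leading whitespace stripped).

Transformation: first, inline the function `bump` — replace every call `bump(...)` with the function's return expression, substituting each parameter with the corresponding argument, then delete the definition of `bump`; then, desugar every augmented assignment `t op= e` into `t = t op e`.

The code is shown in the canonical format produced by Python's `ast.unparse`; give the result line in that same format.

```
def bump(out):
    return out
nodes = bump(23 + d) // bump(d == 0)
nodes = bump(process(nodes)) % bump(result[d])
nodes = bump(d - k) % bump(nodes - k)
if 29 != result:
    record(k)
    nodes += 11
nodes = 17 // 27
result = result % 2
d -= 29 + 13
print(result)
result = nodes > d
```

Transformed code:
nodes = (23 + d) // (d == 0)
nodes = process(nodes) % result[d]
nodes = (d - k) % (nodes - k)
if 29 != result:
    record(k)
    nodes = nodes + 11
nodes = 17 // 27
result = result % 2
d = d - (29 + 13)
print(result)
result = nodes > d

nodes = nodes + 11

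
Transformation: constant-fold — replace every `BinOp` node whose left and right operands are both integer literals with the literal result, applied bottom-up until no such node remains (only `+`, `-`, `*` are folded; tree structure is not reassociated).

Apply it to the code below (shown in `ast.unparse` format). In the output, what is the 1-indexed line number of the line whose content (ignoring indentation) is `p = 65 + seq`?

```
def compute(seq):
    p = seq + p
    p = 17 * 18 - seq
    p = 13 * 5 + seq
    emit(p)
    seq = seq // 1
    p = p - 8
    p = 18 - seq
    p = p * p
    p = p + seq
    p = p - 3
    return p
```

Transformed code:
def compute(seq):
    p = seq + p
    p = 306 - seq
    p = 65 + seq
    emit(p)
    seq = seq // 1
    p = p - 8
    p = 18 - seq
    p = p * p
    p = p + seq
    p = p - 3
    return p

4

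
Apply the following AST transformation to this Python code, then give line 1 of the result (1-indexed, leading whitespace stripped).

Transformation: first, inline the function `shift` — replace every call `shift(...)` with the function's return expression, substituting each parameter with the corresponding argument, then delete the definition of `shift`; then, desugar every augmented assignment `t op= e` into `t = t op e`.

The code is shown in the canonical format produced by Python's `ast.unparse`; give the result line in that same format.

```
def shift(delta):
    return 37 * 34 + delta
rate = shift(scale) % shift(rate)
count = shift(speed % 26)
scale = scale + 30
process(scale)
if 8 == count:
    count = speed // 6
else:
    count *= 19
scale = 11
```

Transformed code:
rate = (37 * 34 + scale) % (37 * 34 + rate)
count = 37 * 34 + speed % 26
scale = scale + 30
process(scale)
if 8 == count:
    count = speed // 6
else:
    count = count * 19
scale = 11

rate = (37 * 34 + scale) % (37 * 34 + rate)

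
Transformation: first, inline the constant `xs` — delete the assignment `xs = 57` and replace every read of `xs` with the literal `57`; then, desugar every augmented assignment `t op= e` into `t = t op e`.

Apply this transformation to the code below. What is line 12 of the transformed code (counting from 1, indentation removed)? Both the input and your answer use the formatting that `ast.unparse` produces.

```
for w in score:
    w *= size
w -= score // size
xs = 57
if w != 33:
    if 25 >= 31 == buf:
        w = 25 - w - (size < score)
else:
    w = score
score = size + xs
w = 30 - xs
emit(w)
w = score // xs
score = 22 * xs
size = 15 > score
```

Transformed code:
for w in score:
    w = w * size
w = w - score // size
if w != 33:
    if 25 >= 31 == buf:
        w = 25 - w - (size < score)
else:
    w = score
score = size + 57
w = 30 - 57
emit(w)
w = score // 57
score = 22 * 57
size = 15 > score

w = score // 57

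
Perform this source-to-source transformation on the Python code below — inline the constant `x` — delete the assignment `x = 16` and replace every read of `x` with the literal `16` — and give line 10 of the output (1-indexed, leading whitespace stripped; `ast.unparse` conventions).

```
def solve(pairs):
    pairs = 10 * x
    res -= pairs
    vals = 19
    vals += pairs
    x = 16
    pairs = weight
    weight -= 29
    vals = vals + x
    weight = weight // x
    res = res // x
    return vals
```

res = res // 16

Transformed code:
def solve(pairs):
    pairs = 10 * 16
    res -= pairs
    vals = 19
    vals += pairs
    pairs = weight
    weight -= 29
    vals = vals + 16
    weight = weight // 16
    res = res // 16
    return vals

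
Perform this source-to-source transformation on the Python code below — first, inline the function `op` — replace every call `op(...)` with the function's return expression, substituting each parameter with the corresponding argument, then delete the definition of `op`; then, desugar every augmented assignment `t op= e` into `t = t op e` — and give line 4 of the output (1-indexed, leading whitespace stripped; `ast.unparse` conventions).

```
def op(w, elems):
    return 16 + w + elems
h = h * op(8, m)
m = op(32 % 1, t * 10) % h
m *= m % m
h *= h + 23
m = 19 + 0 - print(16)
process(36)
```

h = h * (h + 23)

Transformed code:
h = h * (16 + 8 + m)
m = (16 + 32 % 1 + t * 10) % h
m = m * (m % m)
h = h * (h + 23)
m = 19 + 0 - print(16)
process(36)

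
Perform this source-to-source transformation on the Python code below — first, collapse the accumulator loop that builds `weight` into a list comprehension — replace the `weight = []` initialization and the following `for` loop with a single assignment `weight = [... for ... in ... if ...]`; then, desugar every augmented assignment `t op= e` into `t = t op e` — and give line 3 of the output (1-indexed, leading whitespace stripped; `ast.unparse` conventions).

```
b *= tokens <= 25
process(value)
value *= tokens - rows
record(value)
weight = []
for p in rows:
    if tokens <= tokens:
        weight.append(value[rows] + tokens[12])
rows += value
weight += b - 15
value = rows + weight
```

value = value * (tokens - rows)

Transformed code:
b = b * (tokens <= 25)
process(value)
value = value * (tokens - rows)
record(value)
weight = [value[rows] + tokens[12] for p in rows if tokens <= tokens]
rows = rows + value
weight = weight + (b - 15)
value = rows + weight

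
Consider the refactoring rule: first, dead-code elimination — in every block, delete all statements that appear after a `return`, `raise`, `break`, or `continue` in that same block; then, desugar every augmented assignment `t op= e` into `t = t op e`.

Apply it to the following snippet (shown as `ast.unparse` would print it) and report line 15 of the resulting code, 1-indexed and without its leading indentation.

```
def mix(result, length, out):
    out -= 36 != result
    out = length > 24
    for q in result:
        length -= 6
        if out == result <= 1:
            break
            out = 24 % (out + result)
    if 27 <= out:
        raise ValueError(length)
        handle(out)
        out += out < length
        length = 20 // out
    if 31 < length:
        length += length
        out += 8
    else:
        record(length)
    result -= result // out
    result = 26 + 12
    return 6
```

result = result - result // out

Transformed code:
def mix(result, length, out):
    out = out - (36 != result)
    out = length > 24
    for q in result:
        length = length - 6
        if out == result <= 1:
            break
    if 27 <= out:
        raise ValueError(length)
    if 31 < length:
        length = length + length
        out = out + 8
    else:
        record(length)
    result = result - result // out
    result = 26 + 12
    return 6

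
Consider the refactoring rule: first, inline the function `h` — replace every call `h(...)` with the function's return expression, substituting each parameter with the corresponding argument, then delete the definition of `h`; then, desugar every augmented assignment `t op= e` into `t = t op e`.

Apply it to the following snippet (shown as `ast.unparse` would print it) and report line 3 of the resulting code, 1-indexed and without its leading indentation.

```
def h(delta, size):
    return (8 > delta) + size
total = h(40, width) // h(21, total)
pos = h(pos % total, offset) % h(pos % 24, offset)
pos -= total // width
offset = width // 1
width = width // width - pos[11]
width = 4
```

pos = pos - total // width

Transformed code:
total = ((8 > 40) + width) // ((8 > 21) + total)
pos = ((8 > pos % total) + offset) % ((8 > pos % 24) + offset)
pos = pos - total // width
offset = width // 1
width = width // width - pos[11]
width = 4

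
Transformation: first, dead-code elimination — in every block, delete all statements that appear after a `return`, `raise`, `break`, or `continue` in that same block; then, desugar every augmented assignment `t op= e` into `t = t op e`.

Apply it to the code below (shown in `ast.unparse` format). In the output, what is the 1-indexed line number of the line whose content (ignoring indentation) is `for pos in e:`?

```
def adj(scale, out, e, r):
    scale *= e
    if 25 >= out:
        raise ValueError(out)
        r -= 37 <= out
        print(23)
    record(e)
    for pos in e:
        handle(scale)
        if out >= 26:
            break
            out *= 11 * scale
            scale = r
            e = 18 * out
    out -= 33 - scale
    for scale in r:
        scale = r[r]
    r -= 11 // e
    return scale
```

Transformed code:
def adj(scale, out, e, r):
    scale = scale * e
    if 25 >= out:
        raise ValueError(out)
    record(e)
    for pos in e:
        handle(scale)
        if out >= 26:
            break
    out = out - (33 - scale)
    for scale in r:
        scale = r[r]
    r = r - 11 // e
    return scale

6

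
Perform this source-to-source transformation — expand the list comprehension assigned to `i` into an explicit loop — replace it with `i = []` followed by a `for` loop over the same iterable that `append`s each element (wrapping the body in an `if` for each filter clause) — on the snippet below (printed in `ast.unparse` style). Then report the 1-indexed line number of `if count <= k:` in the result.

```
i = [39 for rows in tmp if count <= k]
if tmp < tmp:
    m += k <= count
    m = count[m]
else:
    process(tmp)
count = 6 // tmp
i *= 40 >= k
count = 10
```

3

Transformed code:
i = []
for rows in tmp:
    if count <= k:
        i.append(39)
if tmp < tmp:
    m += k <= count
    m = count[m]
else:
    process(tmp)
count = 6 // tmp
i *= 40 >= k
count = 10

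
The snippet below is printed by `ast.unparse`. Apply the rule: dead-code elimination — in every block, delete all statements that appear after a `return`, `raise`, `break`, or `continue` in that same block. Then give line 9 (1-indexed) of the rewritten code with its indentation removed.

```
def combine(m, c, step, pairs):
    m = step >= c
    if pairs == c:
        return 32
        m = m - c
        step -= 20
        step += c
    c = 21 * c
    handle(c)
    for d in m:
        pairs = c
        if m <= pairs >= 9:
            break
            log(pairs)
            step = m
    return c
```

Transformed code:
def combine(m, c, step, pairs):
    m = step >= c
    if pairs == c:
        return 32
    c = 21 * c
    handle(c)
    for d in m:
        pairs = c
        if m <= pairs >= 9:
            break
    return c

if m <= pairs >= 9:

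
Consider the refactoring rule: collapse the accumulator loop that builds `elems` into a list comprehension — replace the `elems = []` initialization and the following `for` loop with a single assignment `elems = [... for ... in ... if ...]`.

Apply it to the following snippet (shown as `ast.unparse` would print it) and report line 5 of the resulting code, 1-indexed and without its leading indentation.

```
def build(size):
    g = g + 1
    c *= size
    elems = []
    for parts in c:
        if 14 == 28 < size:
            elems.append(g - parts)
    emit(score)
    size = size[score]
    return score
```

emit(score)

Transformed code:
def build(size):
    g = g + 1
    c *= size
    elems = [g - parts for parts in c if 14 == 28 < size]
    emit(score)
    size = size[score]
    return score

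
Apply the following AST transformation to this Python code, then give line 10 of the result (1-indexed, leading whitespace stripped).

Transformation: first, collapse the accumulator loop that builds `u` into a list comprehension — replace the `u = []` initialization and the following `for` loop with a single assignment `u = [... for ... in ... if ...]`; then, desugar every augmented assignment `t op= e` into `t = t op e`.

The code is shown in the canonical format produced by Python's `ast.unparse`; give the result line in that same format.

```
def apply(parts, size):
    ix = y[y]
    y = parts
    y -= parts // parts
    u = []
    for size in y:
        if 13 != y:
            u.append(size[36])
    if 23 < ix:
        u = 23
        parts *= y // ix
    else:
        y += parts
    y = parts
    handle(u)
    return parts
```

y = y + parts

Transformed code:
def apply(parts, size):
    ix = y[y]
    y = parts
    y = y - parts // parts
    u = [size[36] for size in y if 13 != y]
    if 23 < ix:
        u = 23
        parts = parts * (y // ix)
    else:
        y = y + parts
    y = parts
    handle(u)
    return parts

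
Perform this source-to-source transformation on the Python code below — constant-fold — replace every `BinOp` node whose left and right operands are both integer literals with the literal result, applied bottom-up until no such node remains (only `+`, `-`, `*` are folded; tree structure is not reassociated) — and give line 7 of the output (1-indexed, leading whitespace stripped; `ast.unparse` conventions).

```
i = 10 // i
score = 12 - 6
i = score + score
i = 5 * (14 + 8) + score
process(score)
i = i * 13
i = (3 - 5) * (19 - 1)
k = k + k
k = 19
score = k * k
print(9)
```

i = -36

Transformed code:
i = 10 // i
score = 6
i = score + score
i = 110 + score
process(score)
i = i * 13
i = -36
k = k + k
k = 19
score = k * k
print(9)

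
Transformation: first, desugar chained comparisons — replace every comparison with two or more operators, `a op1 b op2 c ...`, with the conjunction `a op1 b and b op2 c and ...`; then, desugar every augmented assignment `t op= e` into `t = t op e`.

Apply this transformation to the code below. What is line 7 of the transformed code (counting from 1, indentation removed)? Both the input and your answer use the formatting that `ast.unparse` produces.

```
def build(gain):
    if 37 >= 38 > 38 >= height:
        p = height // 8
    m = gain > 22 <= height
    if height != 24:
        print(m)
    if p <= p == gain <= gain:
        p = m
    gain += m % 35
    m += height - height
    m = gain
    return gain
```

if p <= p and p == gain and (gain <= gain):

Transformed code:
def build(gain):
    if 37 >= 38 and 38 > 38 and (38 >= height):
        p = height // 8
    m = gain > 22 and 22 <= height
    if height != 24:
        print(m)
    if p <= p and p == gain and (gain <= gain):
        p = m
    gain = gain + m % 35
    m = m + (height - height)
    m = gain
    return gain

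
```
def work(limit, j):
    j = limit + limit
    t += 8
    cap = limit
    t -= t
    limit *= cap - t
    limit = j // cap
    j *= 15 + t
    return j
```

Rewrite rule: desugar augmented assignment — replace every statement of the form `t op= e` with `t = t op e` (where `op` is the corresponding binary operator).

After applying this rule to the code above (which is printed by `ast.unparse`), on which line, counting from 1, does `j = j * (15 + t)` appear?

8

Transformed code:
def work(limit, j):
    j = limit + limit
    t = t + 8
    cap = limit
    t = t - t
    limit = limit * (cap - t)
    limit = j // cap
    j = j * (15 + t)
    return j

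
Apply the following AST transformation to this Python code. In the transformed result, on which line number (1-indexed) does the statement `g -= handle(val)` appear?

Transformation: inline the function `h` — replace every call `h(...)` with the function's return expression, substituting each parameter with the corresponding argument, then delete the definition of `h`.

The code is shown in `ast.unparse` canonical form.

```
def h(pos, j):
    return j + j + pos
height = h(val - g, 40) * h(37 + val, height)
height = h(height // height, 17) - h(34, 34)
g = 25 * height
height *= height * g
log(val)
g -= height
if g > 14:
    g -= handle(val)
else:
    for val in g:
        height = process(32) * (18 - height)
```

8

Transformed code:
height = (40 + 40 + (val - g)) * (height + height + (37 + val))
height = 17 + 17 + height // height - (34 + 34 + 34)
g = 25 * height
height *= height * g
log(val)
g -= height
if g > 14:
    g -= handle(val)
else:
    for val in g:
        height = process(32) * (18 - height)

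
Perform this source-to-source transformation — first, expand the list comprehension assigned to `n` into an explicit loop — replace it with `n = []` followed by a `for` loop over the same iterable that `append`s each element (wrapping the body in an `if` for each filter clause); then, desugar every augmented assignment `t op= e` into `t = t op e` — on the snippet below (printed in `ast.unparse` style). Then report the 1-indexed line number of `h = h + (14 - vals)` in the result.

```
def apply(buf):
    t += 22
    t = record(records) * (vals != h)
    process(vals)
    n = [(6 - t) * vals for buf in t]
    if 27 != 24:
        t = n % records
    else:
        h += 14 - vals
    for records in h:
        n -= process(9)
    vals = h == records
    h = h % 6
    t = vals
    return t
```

11

Transformed code:
def apply(buf):
    t = t + 22
    t = record(records) * (vals != h)
    process(vals)
    n = []
    for buf in t:
        n.append((6 - t) * vals)
    if 27 != 24:
        t = n % records
    else:
        h = h + (14 - vals)
    for records in h:
        n = n - process(9)
    vals = h == records
    h = h % 6
    t = vals
    return t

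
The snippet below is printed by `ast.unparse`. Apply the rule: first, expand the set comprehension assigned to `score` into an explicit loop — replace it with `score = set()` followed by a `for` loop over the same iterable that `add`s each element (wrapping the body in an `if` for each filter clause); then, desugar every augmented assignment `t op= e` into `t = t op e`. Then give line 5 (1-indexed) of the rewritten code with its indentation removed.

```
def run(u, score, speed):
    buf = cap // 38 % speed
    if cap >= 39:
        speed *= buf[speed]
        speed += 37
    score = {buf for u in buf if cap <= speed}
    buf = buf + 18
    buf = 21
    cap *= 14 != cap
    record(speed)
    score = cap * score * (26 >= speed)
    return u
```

Transformed code:
def run(u, score, speed):
    buf = cap // 38 % speed
    if cap >= 39:
        speed = speed * buf[speed]
        speed = speed + 37
    score = set()
    for u in buf:
        if cap <= speed:
            score.add(buf)
    buf = buf + 18
    buf = 21
    cap = cap * (14 != cap)
    record(speed)
    score = cap * score * (26 >= speed)
    return u

speed = speed + 37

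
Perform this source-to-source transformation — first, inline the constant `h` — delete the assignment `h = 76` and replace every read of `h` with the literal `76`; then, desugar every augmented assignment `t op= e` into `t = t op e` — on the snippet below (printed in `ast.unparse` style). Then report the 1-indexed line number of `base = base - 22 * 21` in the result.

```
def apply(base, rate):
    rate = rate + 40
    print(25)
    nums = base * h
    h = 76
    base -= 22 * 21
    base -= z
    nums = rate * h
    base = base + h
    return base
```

5

Transformed code:
def apply(base, rate):
    rate = rate + 40
    print(25)
    nums = base * 76
    base = base - 22 * 21
    base = base - z
    nums = rate * 76
    base = base + 76
    return base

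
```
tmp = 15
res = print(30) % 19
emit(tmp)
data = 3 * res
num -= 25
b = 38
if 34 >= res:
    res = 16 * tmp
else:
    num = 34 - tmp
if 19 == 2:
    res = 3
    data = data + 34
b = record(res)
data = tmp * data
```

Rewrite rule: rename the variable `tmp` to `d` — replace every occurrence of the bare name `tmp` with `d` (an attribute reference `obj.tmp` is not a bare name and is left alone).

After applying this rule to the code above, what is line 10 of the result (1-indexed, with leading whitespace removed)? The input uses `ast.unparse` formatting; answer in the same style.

num = 34 - d

Transformed code:
d = 15
res = print(30) % 19
emit(d)
data = 3 * res
num -= 25
b = 38
if 34 >= res:
    res = 16 * d
else:
    num = 34 - d
if 19 == 2:
    res = 3
    data = data + 34
b = record(res)
data = d * data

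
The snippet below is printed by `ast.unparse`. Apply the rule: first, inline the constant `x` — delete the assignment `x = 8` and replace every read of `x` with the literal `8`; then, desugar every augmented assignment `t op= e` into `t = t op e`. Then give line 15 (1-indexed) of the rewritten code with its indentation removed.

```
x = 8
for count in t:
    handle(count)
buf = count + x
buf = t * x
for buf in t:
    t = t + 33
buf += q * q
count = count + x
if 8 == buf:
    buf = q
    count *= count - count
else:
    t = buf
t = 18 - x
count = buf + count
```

count = buf + count

Transformed code:
for count in t:
    handle(count)
buf = count + 8
buf = t * 8
for buf in t:
    t = t + 33
buf = buf + q * q
count = count + 8
if 8 == buf:
    buf = q
    count = count * (count - count)
else:
    t = buf
t = 18 - 8
count = buf + count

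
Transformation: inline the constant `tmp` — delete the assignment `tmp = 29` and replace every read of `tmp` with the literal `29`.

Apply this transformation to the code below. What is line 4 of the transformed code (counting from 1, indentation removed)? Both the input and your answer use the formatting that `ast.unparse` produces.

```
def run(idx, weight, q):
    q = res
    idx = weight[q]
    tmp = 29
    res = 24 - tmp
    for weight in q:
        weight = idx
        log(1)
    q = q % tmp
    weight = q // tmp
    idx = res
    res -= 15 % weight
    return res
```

res = 24 - 29

Transformed code:
def run(idx, weight, q):
    q = res
    idx = weight[q]
    res = 24 - 29
    for weight in q:
        weight = idx
        log(1)
    q = q % 29
    weight = q // 29
    idx = res
    res -= 15 % weight
    return res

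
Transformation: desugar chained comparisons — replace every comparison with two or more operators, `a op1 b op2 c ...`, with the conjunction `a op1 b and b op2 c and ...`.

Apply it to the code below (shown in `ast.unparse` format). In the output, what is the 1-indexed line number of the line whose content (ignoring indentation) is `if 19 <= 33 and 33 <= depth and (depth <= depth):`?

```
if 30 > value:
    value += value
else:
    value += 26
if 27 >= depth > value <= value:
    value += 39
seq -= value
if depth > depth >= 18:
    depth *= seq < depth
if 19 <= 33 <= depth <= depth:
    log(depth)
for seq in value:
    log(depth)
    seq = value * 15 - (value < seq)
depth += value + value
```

10

Transformed code:
if 30 > value:
    value += value
else:
    value += 26
if 27 >= depth and depth > value and (value <= value):
    value += 39
seq -= value
if depth > depth and depth >= 18:
    depth *= seq < depth
if 19 <= 33 and 33 <= depth and (depth <= depth):
    log(depth)
for seq in value:
    log(depth)
    seq = value * 15 - (value < seq)
depth += value + value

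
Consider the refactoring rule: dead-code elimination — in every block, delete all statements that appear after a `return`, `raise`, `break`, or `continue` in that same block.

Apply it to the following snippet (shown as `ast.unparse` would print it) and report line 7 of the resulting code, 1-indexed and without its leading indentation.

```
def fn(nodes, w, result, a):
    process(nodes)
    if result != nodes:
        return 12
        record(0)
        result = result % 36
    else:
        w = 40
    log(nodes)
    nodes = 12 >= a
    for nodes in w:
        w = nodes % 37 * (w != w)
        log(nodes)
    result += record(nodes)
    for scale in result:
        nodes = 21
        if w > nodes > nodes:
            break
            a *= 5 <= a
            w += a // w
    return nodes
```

log(nodes)

Transformed code:
def fn(nodes, w, result, a):
    process(nodes)
    if result != nodes:
        return 12
    else:
        w = 40
    log(nodes)
    nodes = 12 >= a
    for nodes in w:
        w = nodes % 37 * (w != w)
        log(nodes)
    result += record(nodes)
    for scale in result:
        nodes = 21
        if w > nodes > nodes:
            break
    return nodes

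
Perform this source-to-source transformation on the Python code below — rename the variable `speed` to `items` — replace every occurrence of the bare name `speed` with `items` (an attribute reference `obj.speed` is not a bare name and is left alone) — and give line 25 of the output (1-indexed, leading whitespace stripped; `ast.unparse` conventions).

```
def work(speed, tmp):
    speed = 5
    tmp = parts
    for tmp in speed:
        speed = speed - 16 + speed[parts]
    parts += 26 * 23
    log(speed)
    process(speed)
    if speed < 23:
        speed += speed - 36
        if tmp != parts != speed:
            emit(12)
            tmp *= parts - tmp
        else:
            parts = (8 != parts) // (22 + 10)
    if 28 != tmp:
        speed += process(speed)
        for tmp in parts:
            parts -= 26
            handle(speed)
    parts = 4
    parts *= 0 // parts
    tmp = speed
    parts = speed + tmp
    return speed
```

Transformed code:
def work(items, tmp):
    items = 5
    tmp = parts
    for tmp in items:
        items = items - 16 + items[parts]
    parts += 26 * 23
    log(items)
    process(items)
    if items < 23:
        items += items - 36
        if tmp != parts != items:
            emit(12)
            tmp *= parts - tmp
        else:
            parts = (8 != parts) // (22 + 10)
    if 28 != tmp:
        items += process(items)
        for tmp in parts:
            parts -= 26
            handle(items)
    parts = 4
    parts *= 0 // parts
    tmp = items
    parts = items + tmp
    return items

return items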